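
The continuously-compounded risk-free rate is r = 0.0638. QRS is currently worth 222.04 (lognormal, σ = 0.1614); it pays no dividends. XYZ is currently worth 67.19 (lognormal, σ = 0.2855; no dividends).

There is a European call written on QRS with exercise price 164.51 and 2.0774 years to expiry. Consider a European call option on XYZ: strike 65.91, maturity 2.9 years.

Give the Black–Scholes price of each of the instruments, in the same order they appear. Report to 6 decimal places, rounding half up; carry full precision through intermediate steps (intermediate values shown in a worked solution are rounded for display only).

price(QRS call K=164.51) = 78.459541
price(XYZ call K=65.91) = 18.913948

[QRS call K=164.51]
σ√T = 0.1614·√2.0774 = 0.232629
d₁ = (ln(S/K) + (r+σ²/2)T) / (σ√T) = (ln(222.04/164.51) + (0.0638+0.1614²/2)·2.0774) / 0.232629 = (0.299886 + 0.159596) / 0.232629 = 1.975174
d₂ = d₁ − σ√T = 1.975174 − 0.232629 = 1.742545
e^{−rT} = 0.875870
N(d₁) = 0.975876,  N(d₂) = 0.959293
price = S·N(d₁) − K·e^{−rT}·N(d₂) = 216.683458 − 138.223916 = 78.459541
[XYZ call K=65.91]
σ√T = 0.2855·√2.9 = 0.486189
d₁ = (ln(S/K) + (r+σ²/2)T) / (σ√T) = (ln(67.19/65.91) + (0.0638+0.2855²/2)·2.9) / 0.486189 = (0.019234 + 0.303210) / 0.486189 = 0.663207
d₂ = d₁ − σ√T = 0.663207 − 0.486189 = 0.177018
e^{−rT} = 0.831088
N(d₁) = 0.746401,  N(d₂) = 0.570253
price = S·N(d₁) − K·e^{−rT}·N(d₂) = 50.150691 − 31.236743 = 18.913948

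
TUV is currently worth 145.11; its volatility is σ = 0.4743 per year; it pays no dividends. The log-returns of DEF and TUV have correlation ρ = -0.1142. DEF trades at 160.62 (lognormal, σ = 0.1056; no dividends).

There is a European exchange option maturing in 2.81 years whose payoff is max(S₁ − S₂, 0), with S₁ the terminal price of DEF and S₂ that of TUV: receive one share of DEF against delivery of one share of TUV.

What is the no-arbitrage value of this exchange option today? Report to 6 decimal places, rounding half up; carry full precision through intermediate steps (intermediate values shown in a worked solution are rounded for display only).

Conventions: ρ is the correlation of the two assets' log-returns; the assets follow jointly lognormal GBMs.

σ_eff = √(σ₁² + σ₂² − 2ρσ₁σ₂) = √(0.1056² + 0.4743² − 2·-0.1142·0.1056·0.4743) = 0.497545
d₁ = (ln(S₁/S₂) + (q₂ − q₁ + σ_eff²/2)T) / (σ_eff√T) = (ln(160.62/145.11) + (0.0 − 0.0 + 0.123776)·2.81) / 0.834038 = 0.538775
d₂ = d₁ − σ_eff√T = 0.538775 − 0.834038 = -0.295263
N(d₁) = 0.704979,  N(d₂) = 0.383896
V = S₁·e^{−q₁T}·N(d₁) − S₂·e^{−q₂T}·N(d₂) = 113.233730 − 55.707220 = 57.526510
Key observation: no risk-free rate is needed — with the second asset as numeraire the exchange option is a call on the ratio S₁/S₂, and r cancels out of the value.

exchange price = 57.526510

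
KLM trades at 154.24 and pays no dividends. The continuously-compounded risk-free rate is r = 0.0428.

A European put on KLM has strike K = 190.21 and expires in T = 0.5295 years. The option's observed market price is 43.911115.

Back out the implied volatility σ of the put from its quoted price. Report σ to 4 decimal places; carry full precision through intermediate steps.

sigma = 0.5089

At σ = 0.5089 the Black–Scholes value reproduces the quote:
σ√T = 0.5089·√0.5295 = 0.370310
d₁ = (ln(S/K) + (r+σ²/2)T) / (σ√T) = (ln(154.24/190.21) + (0.0428+0.5089²/2)·0.5295) / 0.370310 = (-0.209619 + 0.091227) / 0.370310 = -0.319709
d₂ = d₁ − σ√T = -0.319709 − 0.370310 = -0.690019
e^{−rT} = 0.977592
N(−d₁) = 0.625406,  N(−d₂) = 0.754909
V = K·e^{−rT}·N(−d₂) − S·N(−d₁) = 140.373682 − 96.462567 = 43.911115 (the quoted price), and the Black–Scholes price is strictly increasing in σ, so σ is unique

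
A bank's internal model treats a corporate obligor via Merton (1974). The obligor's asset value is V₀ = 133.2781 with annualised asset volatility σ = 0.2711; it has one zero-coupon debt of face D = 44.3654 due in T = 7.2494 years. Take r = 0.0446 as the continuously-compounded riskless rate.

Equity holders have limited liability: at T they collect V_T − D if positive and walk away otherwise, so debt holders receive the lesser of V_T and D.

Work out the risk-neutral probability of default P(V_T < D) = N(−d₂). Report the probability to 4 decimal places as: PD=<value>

PD=0.0565

Apply the equity-as-call identities (strike 44.3654, horizon 7.2494 years):
d₁ = [ln(V₀/D) + (r + σ²/2)T] / (σ√T)
   = [ln(133.2781/44.3654) + (0.0446 + 0.5·0.2711²)·7.2494] / (0.2711·√7.2494)
   = [1.099978 + 0.589721] / 0.729929 = 2.314882
d₂ = d₁ − σ√T = 2.314882 − 0.729929 = 1.584953
risk-neutral PD = N(−d₂) = N(-1.584953) = 0.056488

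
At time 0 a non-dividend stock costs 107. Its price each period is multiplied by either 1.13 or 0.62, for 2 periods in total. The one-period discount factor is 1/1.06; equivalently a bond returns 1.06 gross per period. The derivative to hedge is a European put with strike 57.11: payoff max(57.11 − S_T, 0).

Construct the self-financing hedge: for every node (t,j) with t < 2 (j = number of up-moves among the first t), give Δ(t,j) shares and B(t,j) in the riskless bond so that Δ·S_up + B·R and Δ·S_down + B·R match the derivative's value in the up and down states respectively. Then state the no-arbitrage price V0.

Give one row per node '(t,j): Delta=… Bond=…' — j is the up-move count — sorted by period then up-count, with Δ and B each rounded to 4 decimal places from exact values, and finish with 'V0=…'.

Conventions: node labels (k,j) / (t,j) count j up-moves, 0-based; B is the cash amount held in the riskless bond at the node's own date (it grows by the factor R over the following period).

(0,0): Delta=-0.0379 Bond=4.3249
(1,0): Delta=-0.4723 Bond=33.4008
(1,1): Delta=0.0000 Bond=0.0000
V0=0.2679

Since d<R<u, set p* = (R−d)/(u−d) = 0.8627; price each node as the discounted p*-expectation of its children.
Terminal payoffs: V(2,0)=15.9792, V(2,1)=0.0000, V(2,2)=0.0000
  t=1,j=0: stock 66.3400 → up 74.9642 (V=0.0000), down 41.1308 (V=15.9792). Price 2.0691; hedge Δ=-0.4723, bond B=33.4008.
  t=1,j=1: stock 120.9100 → up 136.6283 (V=0.0000), down 74.9642 (V=0.0000). Price 0.0000; hedge Δ=0.0000, bond B=0.0000.
  t=0,j=0: stock 107.0000 → up 120.9100 (V=0.0000), down 66.3400 (V=2.0691). Price 0.2679; hedge Δ=-0.0379, bond B=4.3249.
Check: Δ(0,0)·S0 + B(0,0) = 0.2679 = V0.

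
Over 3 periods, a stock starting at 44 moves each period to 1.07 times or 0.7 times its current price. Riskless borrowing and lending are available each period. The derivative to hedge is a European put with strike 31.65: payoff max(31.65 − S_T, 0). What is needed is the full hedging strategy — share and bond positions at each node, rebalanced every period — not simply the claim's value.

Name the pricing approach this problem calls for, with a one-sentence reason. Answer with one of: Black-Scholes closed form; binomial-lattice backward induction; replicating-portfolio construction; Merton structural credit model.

framework: replicating-portfolio construction

Key observation: the mandate to exhibit the hedge at every date and state singles out the replicating-portfolio construction on the 3-period tree with factors 1.07 and 0.7 from 44.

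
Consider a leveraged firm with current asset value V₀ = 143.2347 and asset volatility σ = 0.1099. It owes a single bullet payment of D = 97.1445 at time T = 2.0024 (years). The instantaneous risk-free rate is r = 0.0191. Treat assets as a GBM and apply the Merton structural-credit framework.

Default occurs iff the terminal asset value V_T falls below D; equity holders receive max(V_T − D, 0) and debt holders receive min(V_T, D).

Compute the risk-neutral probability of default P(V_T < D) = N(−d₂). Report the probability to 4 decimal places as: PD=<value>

PD=0.0039

Apply the equity-as-call identities (strike 97.1445, horizon 2.0024 years):
d₁ = [ln(V₀/D) + (r + σ²/2)T] / (σ√T)
   = [ln(143.2347/97.1445) + (0.0191 + 0.5·0.1099²)·2.0024] / (0.1099·√2.0024)
   = [0.388285 + 0.050338] / 0.155515 = 2.820451
d₂ = d₁ − σ√T = 2.820451 − 0.155515 = 2.664936
risk-neutral PD = N(−d₂) = N(-2.664936) = 0.003850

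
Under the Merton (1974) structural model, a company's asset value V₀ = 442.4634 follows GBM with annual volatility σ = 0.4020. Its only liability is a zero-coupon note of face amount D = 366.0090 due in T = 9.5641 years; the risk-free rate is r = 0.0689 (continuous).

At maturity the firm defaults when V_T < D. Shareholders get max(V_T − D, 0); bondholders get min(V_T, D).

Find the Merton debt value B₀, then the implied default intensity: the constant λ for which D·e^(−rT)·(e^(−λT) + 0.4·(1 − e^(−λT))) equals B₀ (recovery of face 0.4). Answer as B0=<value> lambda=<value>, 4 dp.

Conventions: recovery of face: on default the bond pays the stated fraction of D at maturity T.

With assets at 442.4634 and a single debt payment of 366.0090 at 9.5641 years:
d₁ = [ln(V₀/D) + (r + σ²/2)T] / (σ√T)
   = [ln(442.4634/366.0090) + (0.0689 + 0.5·0.4020²)·9.5641] / (0.4020·√9.5641)
   = [0.189700 + 1.431765] / 1.243220 = 1.304246
d₂ = d₁ − σ√T = 1.304246 − 1.243220 = 0.061025
N(d₁) = 0.903925,  N(d₂) = 0.524330,  e^(−rT) = 0.517386
E₀ = V₀·N(d₁) − D·e^(−rT)·N(d₂)
   = 442.4634·0.903925 − 366.0090·0.517386·0.524330 = 300.662429
B₀ = V₀ − E₀ = 442.4634 − 300.662429 = 141.800971
e^(−λT) = (B₀·e^(rT)/D − 0.4)/(1 − 0.4) = (141.8010·1.932794/366.0090 − 0.4)/0.6 = 0.58135403
λ = −ln(0.58135403)/9.5641 = 0.056712

B0=141.8010 lambda=0.0567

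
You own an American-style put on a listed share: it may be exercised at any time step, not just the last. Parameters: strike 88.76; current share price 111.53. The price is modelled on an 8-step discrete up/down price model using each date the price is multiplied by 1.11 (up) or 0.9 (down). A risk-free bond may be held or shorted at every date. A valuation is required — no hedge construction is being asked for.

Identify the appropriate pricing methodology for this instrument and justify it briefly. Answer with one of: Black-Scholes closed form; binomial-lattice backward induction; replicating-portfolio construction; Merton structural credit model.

Key observation: the defining feature is the embedded early-exercise option across 8 discrete dates on the spot-111.53 tree; pricing the strike-88.76 put means working backward with an exercise test at every node.

framework: binomial-lattice backward induction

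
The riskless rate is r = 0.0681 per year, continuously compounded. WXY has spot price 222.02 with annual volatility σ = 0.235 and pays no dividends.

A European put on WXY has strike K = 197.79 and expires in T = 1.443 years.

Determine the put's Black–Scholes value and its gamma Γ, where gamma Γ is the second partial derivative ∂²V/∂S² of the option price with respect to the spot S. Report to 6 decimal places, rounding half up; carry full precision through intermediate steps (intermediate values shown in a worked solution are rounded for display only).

σ√T = 0.235·√1.443 = 0.282294
d₁ = (ln(S/K) + (r+σ²/2)T) / (σ√T) = (ln(222.02/197.79) + (0.0681+0.235²/2)·1.443) / 0.282294 = (0.115562 + 0.138113) / 0.282294 = 0.898620
d₂ = d₁ − σ√T = 0.898620 − 0.282294 = 0.616327
e^{−rT} = 0.906406
N(−d₁) = 0.184427,  N(−d₂) = 0.268839
Put price V = K·e^{−rT}·N(−d₂) − S·N(−d₁) = 48.196998 − 40.946590 = 7.250408
φ(d₁) = (1/√(2π))·e^{−d₁²/2} = 0.266416
Γ = φ(d₁) / (S·σ·√T) = 0.004251

price = 7.250408
Γ = 0.004251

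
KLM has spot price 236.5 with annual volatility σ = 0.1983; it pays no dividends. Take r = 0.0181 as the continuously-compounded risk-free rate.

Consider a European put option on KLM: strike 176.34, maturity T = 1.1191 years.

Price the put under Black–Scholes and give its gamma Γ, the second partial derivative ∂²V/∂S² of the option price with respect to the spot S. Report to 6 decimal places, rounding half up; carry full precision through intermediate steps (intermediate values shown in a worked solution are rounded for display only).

σ√T = 0.1983·√1.1191 = 0.209777
d₁ = (ln(S/K) + (r+σ²/2)T) / (σ√T) = (ln(236.5/176.34) + (0.0181+0.1983²/2)·1.1191) / 0.209777 = (0.293534 + 0.042259) / 0.209777 = 1.600717
d₂ = d₁ − σ√T = 1.600717 − 0.209777 = 1.390940
e^{−rT} = 0.979948
N(−d₁) = 0.054720,  N(−d₂) = 0.082122
Put price V = K·e^{−rT}·N(−d₂) − S·N(−d₁) = 14.190968 − 12.941231 = 1.249737
φ(d₁) = (1/√(2π))·e^{−d₁²/2} = 0.110794
Γ = φ(d₁) / (S·σ·√T) = 0.002233

price = 1.249737
Γ = 0.002233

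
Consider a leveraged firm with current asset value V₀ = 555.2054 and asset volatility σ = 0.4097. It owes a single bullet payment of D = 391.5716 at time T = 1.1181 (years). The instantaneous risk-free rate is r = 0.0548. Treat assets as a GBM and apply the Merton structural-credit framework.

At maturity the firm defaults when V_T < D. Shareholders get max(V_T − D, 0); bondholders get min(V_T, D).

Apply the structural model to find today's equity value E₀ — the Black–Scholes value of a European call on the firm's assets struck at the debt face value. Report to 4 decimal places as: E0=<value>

Apply the equity-as-call identities (strike 391.5716, horizon 1.1181 years):
d₁ = [ln(V₀/D) + (r + σ²/2)T] / (σ√T)
   = [ln(555.2054/391.5716) + (0.0548 + 0.5·0.4097²)·1.1181] / (0.4097·√1.1181)
   = [0.349170 + 0.155111] / 0.433218 = 1.164034
d₂ = d₁ − σ√T = 1.164034 − 0.433218 = 0.730817
N(d₁) = 0.877795,  N(d₂) = 0.767554,  e^(−rT) = 0.940567
E₀ = V₀·N(d₁) − D·e^(−rT)·N(d₂)
   = 555.2054·0.877795 − 391.5716·0.940567·0.767554 = 204.666588

E0=204.6666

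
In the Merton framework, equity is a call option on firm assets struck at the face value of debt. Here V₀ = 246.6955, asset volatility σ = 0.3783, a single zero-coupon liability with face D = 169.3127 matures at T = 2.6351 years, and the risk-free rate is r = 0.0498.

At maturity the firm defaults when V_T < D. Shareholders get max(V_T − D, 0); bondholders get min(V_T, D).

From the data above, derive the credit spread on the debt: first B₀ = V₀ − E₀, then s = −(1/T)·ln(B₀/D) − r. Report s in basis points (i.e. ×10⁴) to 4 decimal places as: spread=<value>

With assets at 246.6955 and a single debt payment of 169.3127 at 2.6351 years:
d₁ = [ln(V₀/D) + (r + σ²/2)T] / (σ√T)
   = [ln(246.6955/169.3127) + (0.0498 + 0.5·0.3783²)·2.6351] / (0.3783·√2.6351)
   = [0.376407 + 0.319784] / 0.614094 = 1.133688
d₂ = d₁ − σ√T = 1.133688 − 0.614094 = 0.519594
N(d₁) = 0.871537,  N(d₂) = 0.698327,  e^(−rT) = 0.877018
E₀ = V₀·N(d₁) − D·e^(−rT)·N(d₂)
   = 246.6955·0.871537 − 169.3127·0.877018·0.698327 = 111.309617
B₀ = V₀ − E₀ = 246.6955 − 111.309617 = 135.385883
spread = −(1/T)·ln(B₀/D) − r = −(1/2.6351)·ln(135.385883/169.3127) − 0.0498 = 0.03506138
in basis points: 0.03506138 × 10⁴ = 350.6138 bp

spread=350.6138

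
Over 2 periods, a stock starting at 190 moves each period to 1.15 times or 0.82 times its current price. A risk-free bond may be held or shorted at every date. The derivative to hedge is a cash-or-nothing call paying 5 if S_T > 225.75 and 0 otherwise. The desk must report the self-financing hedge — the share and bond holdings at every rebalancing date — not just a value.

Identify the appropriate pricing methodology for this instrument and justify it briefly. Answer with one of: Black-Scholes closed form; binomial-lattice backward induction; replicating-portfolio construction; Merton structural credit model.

framework: replicating-portfolio construction

Key observation: the mandate to exhibit the hedge at every date and state singles out the replicating-portfolio construction on the 2-period tree with factors 1.15 and 0.82 from 190.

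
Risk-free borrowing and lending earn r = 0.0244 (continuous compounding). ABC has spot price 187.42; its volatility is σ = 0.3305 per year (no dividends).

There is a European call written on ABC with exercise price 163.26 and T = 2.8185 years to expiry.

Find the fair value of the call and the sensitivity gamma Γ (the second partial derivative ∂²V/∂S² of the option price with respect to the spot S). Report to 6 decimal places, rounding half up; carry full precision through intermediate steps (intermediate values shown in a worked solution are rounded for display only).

σ√T = 0.3305·√2.8185 = 0.554856
d₁ = (ln(S/K) + (r+σ²/2)T) / (σ√T) = (ln(187.42/163.26) + (0.0244+0.3305²/2)·2.8185) / 0.554856 = (0.138008 + 0.222704) / 0.554856 = 0.650100
d₂ = d₁ − σ√T = 0.650100 − 0.554856 = 0.095244
e^{−rT} = 0.933540
N(d₁) = 0.742186,  N(d₂) = 0.537939
Call price V = S·N(d₁) − K·e^{−rT}·N(d₂) = 139.100551 − 81.987224 = 57.113327
φ(d₁) = (1/√(2π))·e^{−d₁²/2} = 0.322951
Γ = φ(d₁) / (S·σ·√T) = 0.003106

price = 57.113327
Γ = 0.003106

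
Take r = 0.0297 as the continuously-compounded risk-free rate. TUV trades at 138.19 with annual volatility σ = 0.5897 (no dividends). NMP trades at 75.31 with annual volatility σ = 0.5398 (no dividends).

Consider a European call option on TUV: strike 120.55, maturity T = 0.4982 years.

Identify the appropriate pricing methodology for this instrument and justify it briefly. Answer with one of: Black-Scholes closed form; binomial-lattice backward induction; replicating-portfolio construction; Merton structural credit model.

Key observation: the strike-120.55 call on TUV is European-exercise on a continuously-modelled lognormal underlying, so its value is a single closed-form evaluation.

framework: Black-Scholes closed form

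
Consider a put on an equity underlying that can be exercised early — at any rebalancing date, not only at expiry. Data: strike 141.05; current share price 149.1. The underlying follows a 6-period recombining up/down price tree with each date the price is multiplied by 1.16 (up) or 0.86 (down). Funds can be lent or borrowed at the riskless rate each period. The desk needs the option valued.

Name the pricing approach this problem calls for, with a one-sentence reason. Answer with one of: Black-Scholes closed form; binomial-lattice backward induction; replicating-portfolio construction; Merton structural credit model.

framework: binomial-lattice backward induction

Key observation: the exercise right at every one of the 6 steps is what matters: each node needs max(141.05 − S, continuation), which only the stepwise tree valuation starting from spot 149.1 delivers.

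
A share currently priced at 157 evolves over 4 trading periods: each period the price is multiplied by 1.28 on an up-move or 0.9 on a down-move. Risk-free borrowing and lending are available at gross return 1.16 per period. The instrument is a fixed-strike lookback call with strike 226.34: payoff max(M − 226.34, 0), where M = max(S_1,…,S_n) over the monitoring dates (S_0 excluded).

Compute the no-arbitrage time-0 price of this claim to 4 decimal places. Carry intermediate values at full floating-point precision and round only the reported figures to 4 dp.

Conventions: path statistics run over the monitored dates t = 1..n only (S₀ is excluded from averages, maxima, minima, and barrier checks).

price = 42.1567

Set p* = 0.6842 (from d < R < u); the path-dependent value is the discounted p*-expectation over all price paths.
Enumerate all 2^4 = 16 price paths (U = up ×1.28, D = down ×0.9); each path with k up-moves has probability p*^k·(1−p*)^(4−k).
DDDD: M=141.3000, payoff=0.0000, prob=0.009945
UDDD: M=200.9600, payoff=0.0000, prob=0.021547
DUDD: M=180.8640, payoff=0.0000, prob=0.021547
UUDD: M=257.2288, payoff=30.8888, prob=0.046685
DDUD: M=162.7776, payoff=0.0000, prob=0.021547
UDUD: M=231.5059, payoff=5.1659, prob=0.046685
DUUD: M=231.5059, payoff=5.1659, prob=0.046685
UUUD: M=329.2529, payoff=102.9129, prob=0.101150
DDDU: M=146.4998, payoff=0.0000, prob=0.021547
UDDU: M=208.3553, payoff=0.0000, prob=0.046685
DUDU: M=208.3553, payoff=0.0000, prob=0.046685
UUDU: M=296.3276, payoff=69.9876, prob=0.101150
DDUU: M=208.3553, payoff=0.0000, prob=0.046685
UDUU: M=296.3276, payoff=69.9876, prob=0.101150
DUUU: M=296.3276, payoff=69.9876, prob=0.101150
UUUU: M=421.4437, payoff=195.1037, prob=0.219159
Price = Σ prob·payoff / R^4 = 76.330509 / 1.810639 = 42.1567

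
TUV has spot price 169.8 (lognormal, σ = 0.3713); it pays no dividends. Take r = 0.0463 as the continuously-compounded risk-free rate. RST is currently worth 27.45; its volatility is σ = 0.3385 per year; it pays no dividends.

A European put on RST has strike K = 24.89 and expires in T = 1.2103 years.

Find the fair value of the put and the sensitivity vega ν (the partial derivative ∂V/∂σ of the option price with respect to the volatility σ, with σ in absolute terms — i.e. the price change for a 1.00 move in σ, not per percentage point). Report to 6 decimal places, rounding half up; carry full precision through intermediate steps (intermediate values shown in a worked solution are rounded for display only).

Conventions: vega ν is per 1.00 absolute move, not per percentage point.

σ√T = 0.3385·√1.2103 = 0.372396
d₁ = (ln(S/K) + (r+σ²/2)T) / (σ√T) = (ln(27.45/24.89) + (0.0463+0.3385²/2)·1.2103) / 0.372396 = (0.097900 + 0.125376) / 0.372396 = 0.599567
d₂ = d₁ − σ√T = 0.599567 − 0.372396 = 0.227171
e^{−rT} = 0.945504
N(−d₁) = 0.274397,  N(−d₂) = 0.410146
Put price V = K·e^{−rT}·N(−d₂) − S·N(−d₁) = 9.652201 − 7.532211 = 2.119990
φ(d₁) = (1/√(2π))·e^{−d₁²/2} = 0.333311
ν = S·φ(d₁)·√T = 10.065579

price = 2.119990
ν = 10.065579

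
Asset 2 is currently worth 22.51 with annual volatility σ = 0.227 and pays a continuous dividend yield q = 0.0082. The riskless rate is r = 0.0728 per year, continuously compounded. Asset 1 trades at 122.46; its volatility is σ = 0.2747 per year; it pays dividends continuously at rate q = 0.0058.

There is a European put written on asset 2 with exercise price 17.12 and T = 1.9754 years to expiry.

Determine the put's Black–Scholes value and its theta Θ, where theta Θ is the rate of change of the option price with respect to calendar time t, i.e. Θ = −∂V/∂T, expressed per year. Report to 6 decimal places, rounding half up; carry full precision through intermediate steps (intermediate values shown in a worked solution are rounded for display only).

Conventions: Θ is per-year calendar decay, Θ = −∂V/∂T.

σ√T = 0.227·√1.9754 = 0.319046
d₁ = (ln(S/K) + (r−q+σ²/2)T) / (σ√T) = (ln(22.51/17.12) + (0.0728−0.0082+0.227²/2)·1.9754) / 0.319046 = (0.273712 + 0.178506) / 0.319046 = 1.417408
d₂ = d₁ − σ√T = 1.417408 − 0.319046 = 1.098362
e^{−rT} = 0.866053
e^{−qT} = 0.983932
N(−d₁) = 0.078182,  N(−d₂) = 0.136023
Put price V = K·e^{−rT}·N(−d₂) − S·e^{−qT}·N(−d₁) = 2.016794 − 1.731597 = 0.285197
φ(d₁) = (1/√(2π))·e^{−d₁²/2} = 0.146100
Θ = −S·e^{−qT}·φ(d₁)·σ/(2√T) − q·S·e^{−qT}·N(−d₁) + r·K·e^{−rT}·N(−d₂) = −0.261313 − 0.014199 + 0.146823 = -0.128689

price = 0.285197
Θ = -0.128689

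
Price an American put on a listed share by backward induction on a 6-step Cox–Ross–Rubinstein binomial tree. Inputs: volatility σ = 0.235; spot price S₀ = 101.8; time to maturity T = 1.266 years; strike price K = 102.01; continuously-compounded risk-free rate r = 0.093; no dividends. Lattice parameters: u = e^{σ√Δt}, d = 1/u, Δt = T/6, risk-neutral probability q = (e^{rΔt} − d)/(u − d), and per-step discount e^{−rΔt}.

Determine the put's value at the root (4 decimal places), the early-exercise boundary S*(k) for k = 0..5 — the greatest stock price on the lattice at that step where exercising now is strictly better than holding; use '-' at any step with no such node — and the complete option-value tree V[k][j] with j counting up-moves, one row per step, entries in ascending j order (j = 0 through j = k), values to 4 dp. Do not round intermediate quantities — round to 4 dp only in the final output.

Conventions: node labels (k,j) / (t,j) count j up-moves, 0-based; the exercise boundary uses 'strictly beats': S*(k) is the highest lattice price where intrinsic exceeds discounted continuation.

Δt=0.21100  u=1.11399  d=0.89768  q=0.56465  discount=0.98057
step 6 (expiry): payoffs max(K−S,0) = 48.7423 35.9064 19.9774 0.2100 0.0000 0.0000 0.0000
step 5: (k=5,j=0): S=59.3396, K−S=42.6704, hold=40.6882 ⇒ V=42.6704 exercise | (k=5,j=1): S=73.6387, K−S=28.3713, hold=26.3891 ⇒ V=28.3713 exercise | (k=5,j=2): S=91.3834, K−S=10.6266, hold=8.6444 ⇒ V=10.6266 exercise | (k=5,j=3): S=113.4040, K−S=0.0000, hold=0.0896 ⇒ V=0.0896 continue | (k=5,j=4): S=140.7310, K−S=0.0000, hold=0.0000 ⇒ V=0.0000 continue | (k=5,j=5): S=174.6429, K−S=0.0000, hold=0.0000 ⇒ V=0.0000 continue  boundary S*=91.3834
step 4: (k=4,j=0): S=66.1036, K−S=35.9064, hold=33.9241 ⇒ V=35.9064 exercise | (k=4,j=1): S=82.0326, K−S=19.9774, hold=17.9952 ⇒ V=19.9774 exercise | (k=4,j=2): S=101.8000, K−S=0.2100, hold=4.5860 ⇒ V=4.5860 continue | (k=4,j=3): S=126.3307, K−S=0.0000, hold=0.0383 ⇒ V=0.0383 continue | (k=4,j=4): S=156.7726, K−S=0.0000, hold=0.0000 ⇒ V=0.0000 continue  boundary S*=82.0326
step 3: (k=3,j=0): S=73.6387, K−S=28.3713, hold=26.3891 ⇒ V=28.3713 exercise | (k=3,j=1): S=91.3834, K−S=10.6266, hold=11.0673 ⇒ V=11.0673 continue | (k=3,j=2): S=113.4040, K−S=0.0000, hold=1.9789 ⇒ V=1.9789 continue | (k=3,j=3): S=140.7310, K−S=0.0000, hold=0.0163 ⇒ V=0.0163 continue  boundary S*=73.6387
step 2: (k=2,j=0): S=82.0326, K−S=19.9774, hold=18.2392 ⇒ V=19.9774 exercise | (k=2,j=1): S=101.8000, K−S=0.2100, hold=5.8202 ⇒ V=5.8202 continue | (k=2,j=2): S=126.3307, K−S=0.0000, hold=0.8538 ⇒ V=0.8538 continue  boundary S*=82.0326
step 1: (k=1,j=0): S=91.3834, K−S=10.6266, hold=11.7507 ⇒ V=11.7507 continue | (k=1,j=1): S=113.4040, K−S=0.0000, hold=2.9573 ⇒ V=2.9573 continue  boundary S*=-
step 0: (k=0,j=0): S=101.8000, K−S=0.2100, hold=6.6536 ⇒ V=6.6536 continue  boundary S*=-

price = 6.6536
boundary = - - 82.0326 73.6387 82.0326 91.3834
tree:
6.6536
11.7507 2.9573
19.9774 5.8202 0.8538
28.3713 11.0673 1.9789 0.0163
35.9064 19.9774 4.5860 0.0383 0.0000
42.6704 28.3713 10.6266 0.0896 0.0000 0.0000
48.7423 35.9064 19.9774 0.2100 0.0000 0.0000 0.0000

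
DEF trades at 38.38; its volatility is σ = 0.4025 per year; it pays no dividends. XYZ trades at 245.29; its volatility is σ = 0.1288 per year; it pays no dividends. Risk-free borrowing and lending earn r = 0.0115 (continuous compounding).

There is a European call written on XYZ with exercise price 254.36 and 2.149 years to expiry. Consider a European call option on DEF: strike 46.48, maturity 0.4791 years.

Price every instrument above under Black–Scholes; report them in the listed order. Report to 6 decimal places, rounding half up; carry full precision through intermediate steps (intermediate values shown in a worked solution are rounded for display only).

[XYZ call K=254.36]
σ√T = 0.1288·√2.149 = 0.188814
d₁ = (ln(S/K) + (r+σ²/2)T) / (σ√T) = (ln(245.29/254.36) + (0.0115+0.1288²/2)·2.149) / 0.188814 = (-0.036309 + 0.042539) / 0.188814 = 0.032993
d₂ = d₁ − σ√T = 0.032993 − 0.188814 = -0.155821
e^{−rT} = 0.975589
N(d₁) = 0.513160,  N(d₂) = 0.438087
price = S·N(d₁) − K·e^{−rT}·N(d₂) = 125.872950 − 108.711664 = 17.161286
[DEF call K=46.48]
σ√T = 0.4025·√0.4791 = 0.278599
d₁ = (ln(S/K) + (r+σ²/2)T) / (σ√T) = (ln(38.38/46.48) + (0.0115+0.4025²/2)·0.4791) / 0.278599 = (-0.191486 + 0.044318) / 0.278599 = -0.528242
d₂ = d₁ − σ√T = -0.528242 − 0.278599 = -0.806840
e^{−rT} = 0.994506
N(d₁) = 0.298666,  N(d₂) = 0.209879
price = S·N(d₁) − K·e^{−rT}·N(d₂) = 11.462795 − 9.701589 = 1.761206

price(XYZ call K=254.36) = 17.161286
price(DEF call K=46.48) = 1.761206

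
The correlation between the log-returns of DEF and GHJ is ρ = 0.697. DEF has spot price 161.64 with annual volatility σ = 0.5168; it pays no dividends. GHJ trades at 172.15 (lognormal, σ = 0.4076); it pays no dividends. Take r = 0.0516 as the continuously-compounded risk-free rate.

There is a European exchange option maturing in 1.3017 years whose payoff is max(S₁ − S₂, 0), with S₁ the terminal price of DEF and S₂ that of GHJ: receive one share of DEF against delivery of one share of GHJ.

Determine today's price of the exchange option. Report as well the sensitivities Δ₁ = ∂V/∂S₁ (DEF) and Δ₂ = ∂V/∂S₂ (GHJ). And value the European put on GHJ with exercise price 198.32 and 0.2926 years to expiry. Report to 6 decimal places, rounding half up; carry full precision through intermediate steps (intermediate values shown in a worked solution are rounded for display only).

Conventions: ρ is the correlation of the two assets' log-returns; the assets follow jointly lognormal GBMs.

σ_eff = √(σ₁² + σ₂² − 2ρσ₁σ₂) = √(0.5168² + 0.4076² − 2·0.697·0.5168·0.4076) = 0.373600
d₁ = (ln(S₁/S₂) + (q₂ − q₁ + σ_eff²/2)T) / (σ_eff√T) = (ln(161.64/172.15) + (0.0 − 0.0 + 0.069789)·1.3017) / 0.426248 = 0.065336
d₂ = d₁ − σ_eff√T = 0.065336 − 0.426248 = -0.360913
N(d₁) = 0.526047,  N(d₂) = 0.359082
V = S₁·e^{−q₁T}·N(d₁) − S₂·e^{−q₂T}·N(d₂) = 85.030179 − 61.816038 = 23.214141
Δ₁ = e^{−q₁T}·N(d₁) = 0.526047;  Δ₂ = −e^{−q₂T}·N(d₂) = -0.359082
[vanilla: GHJ put K=198.32]
σ√T = 0.4076·√0.2926 = 0.220481
d₁ = (ln(S/K) + (r+σ²/2)T) / (σ√T) = (ln(172.15/198.32) + (0.0516+0.4076²/2)·0.2926) / 0.220481 = (-0.141516 + 0.039404) / 0.220481 = -0.463131
d₂ = d₁ − σ√T = -0.463131 − 0.220481 = -0.683612
e^{−rT} = 0.985015
N(−d₁) = 0.678365,  N(−d₂) = 0.752890
price = K·e^{−rT}·N(−d₂) − S·N(−d₁) = 147.075698 − 116.780483 = 30.295215

exchange price = 23.214141
Δ1 = 0.526047
Δ2 = -0.359082
price(GHJ put K=198.32) = 30.295215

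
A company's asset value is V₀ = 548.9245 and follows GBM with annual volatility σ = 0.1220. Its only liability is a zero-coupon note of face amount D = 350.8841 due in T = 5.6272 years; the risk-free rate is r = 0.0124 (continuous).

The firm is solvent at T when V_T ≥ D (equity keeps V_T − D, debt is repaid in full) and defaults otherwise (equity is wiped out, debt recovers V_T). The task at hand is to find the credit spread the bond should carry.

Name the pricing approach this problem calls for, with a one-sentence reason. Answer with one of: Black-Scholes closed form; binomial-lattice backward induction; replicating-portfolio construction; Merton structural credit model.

framework: Merton structural credit model

Key observation: the asked-for credit quantity lives on the firm's capital structure — asset value, asset volatility, debt face 350.8841 — which is the structural model's domain.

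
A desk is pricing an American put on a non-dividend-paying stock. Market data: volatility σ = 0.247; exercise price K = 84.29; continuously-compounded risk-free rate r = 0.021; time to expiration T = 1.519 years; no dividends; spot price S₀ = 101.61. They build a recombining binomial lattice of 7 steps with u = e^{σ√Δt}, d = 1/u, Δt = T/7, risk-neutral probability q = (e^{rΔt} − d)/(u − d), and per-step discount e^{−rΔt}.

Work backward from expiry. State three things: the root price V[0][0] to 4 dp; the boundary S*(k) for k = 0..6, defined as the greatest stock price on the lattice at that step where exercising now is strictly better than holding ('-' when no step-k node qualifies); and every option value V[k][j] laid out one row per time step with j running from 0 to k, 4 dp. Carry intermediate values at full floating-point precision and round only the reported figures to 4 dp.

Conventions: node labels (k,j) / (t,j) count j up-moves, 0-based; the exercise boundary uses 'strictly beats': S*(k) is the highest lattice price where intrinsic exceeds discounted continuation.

params: Δt=0.21700 u=1.12194 d=0.89131 q=0.49107 e^(-rΔt)=0.99545
t_7 payoffs: 38.8807 27.1309 12.3408 0.0000 0.0000 0.0000 0.0000 0.0000
t_6: node(6,0) S=50.9466 payoff=33.3434 vs cont=32.9602 → 33.3434 [stop]  node(6,1) S=64.1292 payoff=20.1608 vs cont=19.7776 → 20.1608 [stop]  node(6,2) S=80.7228 payoff=3.5672 vs cont=6.2521 → 6.2521 [wait]  node(6,3) S=101.6100 payoff=0.0000 vs cont=0.0000 → 0.0000 [wait]  node(6,4) S=127.9019 payoff=0.0000 vs cont=0.0000 → 0.0000 [wait]  node(6,5) S=160.9968 payoff=0.0000 vs cont=0.0000 → 0.0000 [wait]  node(6,6) S=202.6552 payoff=0.0000 vs cont=0.0000 → 0.0000 [wait]  ⇒ S*(6)=64.1292
t_5: node(5,0) S=57.1591 payoff=27.1309 vs cont=26.7477 → 27.1309 [stop]  node(5,1) S=71.9492 payoff=12.3408 vs cont=13.2700 → 13.2700 [wait]  node(5,2) S=90.5662 payoff=0.0000 vs cont=3.1674 → 3.1674 [wait]  node(5,3) S=114.0005 payoff=0.0000 vs cont=0.0000 → 0.0000 [wait]  node(5,4) S=143.4984 payoff=0.0000 vs cont=0.0000 → 0.0000 [wait]  node(5,5) S=180.6290 payoff=0.0000 vs cont=0.0000 → 0.0000 [wait]  ⇒ S*(5)=57.1591
t_4: node(4,0) S=64.1292 payoff=20.1608 vs cont=20.2318 → 20.2318 [wait]  node(4,1) S=80.7228 payoff=3.5672 vs cont=8.2711 → 8.2711 [wait]  node(4,2) S=101.6100 payoff=0.0000 vs cont=1.6046 → 1.6046 [wait]  node(4,3) S=127.9019 payoff=0.0000 vs cont=0.0000 → 0.0000 [wait]  node(4,4) S=160.9968 payoff=0.0000 vs cont=0.0000 → 0.0000 [wait]  ⇒ S*(4)=-
t_3: node(3,0) S=71.9492 payoff=12.3408 vs cont=14.2930 → 14.2930 [wait]  node(3,1) S=90.5662 payoff=0.0000 vs cont=4.9747 → 4.9747 [wait]  node(3,2) S=114.0005 payoff=0.0000 vs cont=0.8129 → 0.8129 [wait]  node(3,3) S=143.4984 payoff=0.0000 vs cont=0.0000 → 0.0000 [wait]  ⇒ S*(3)=-
t_2: node(2,0) S=80.7228 payoff=3.5672 vs cont=9.6729 → 9.6729 [wait]  node(2,1) S=101.6100 payoff=0.0000 vs cont=2.9177 → 2.9177 [wait]  node(2,2) S=127.9019 payoff=0.0000 vs cont=0.4118 → 0.4118 [wait]  ⇒ S*(2)=-
t_1: node(1,0) S=90.5662 payoff=0.0000 vs cont=6.3267 → 6.3267 [wait]  node(1,1) S=114.0005 payoff=0.0000 vs cont=1.6795 → 1.6795 [wait]  ⇒ S*(1)=-
t_0: node(0,0) S=101.6100 payoff=0.0000 vs cont=4.0262 → 4.0262 [wait]  ⇒ S*(0)=-

price = 4.0262
boundary = - - - - - 57.1591 64.1292
tree:
4.0262
6.3267 1.6795
9.6729 2.9177 0.4118
14.2930 4.9747 0.8129 0.0000
20.2318 8.2711 1.6046 0.0000 0.0000
27.1309 13.2700 3.1674 0.0000 0.0000 0.0000
33.3434 20.1608 6.2521 0.0000 0.0000 0.0000 0.0000
38.8807 27.1309 12.3408 0.0000 0.0000 0.0000 0.0000 0.0000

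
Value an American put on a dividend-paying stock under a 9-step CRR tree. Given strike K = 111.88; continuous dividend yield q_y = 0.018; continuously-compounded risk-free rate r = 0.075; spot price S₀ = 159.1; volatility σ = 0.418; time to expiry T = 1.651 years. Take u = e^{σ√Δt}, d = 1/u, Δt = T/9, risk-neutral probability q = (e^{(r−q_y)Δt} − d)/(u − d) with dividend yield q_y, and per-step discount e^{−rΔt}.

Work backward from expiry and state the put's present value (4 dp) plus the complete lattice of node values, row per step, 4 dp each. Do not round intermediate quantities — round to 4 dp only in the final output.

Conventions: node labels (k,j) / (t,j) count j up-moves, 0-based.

Δt=0.18344, u=1.19606, d=0.83608, q=0.48456, disc=e^(-rΔt)=0.98634
k=9 terminal: V=max(K-S,0) → 80.1186 66.4435 46.8807 18.8949 0.0000 0.0000 0.0000 0.0000 0.0000 0.0000
k=8: j=0 S=37.9885 intr=73.8915 cont=72.4880 V=73.8915[EX]; j=1 S=54.3446 intr=57.5354 cont=56.1858 V=57.5354[EX]; j=2 S=77.7430 intr=34.1370 cont=32.8646 V=34.1370[EX]; j=3 S=111.2156 intr=0.6644 cont=9.6061 V=9.6061[hold]; j=4 S=159.1000 intr=0.0000 cont=0.0000 V=0.0000[hold]; j=5 S=227.6013 intr=0.0000 cont=0.0000 V=0.0000[hold]; j=6 S=325.5960 intr=0.0000 cont=0.0000 V=0.0000[hold]; j=7 S=465.7829 intr=0.0000 cont=0.0000 V=0.0000[hold]; j=8 S=666.3280 intr=0.0000 cont=0.0000 V=0.0000[hold]
k=7: j=0 S=45.4365 intr=66.4435 cont=65.0646 V=66.4435[EX]; j=1 S=64.9993 intr=46.8807 cont=45.5662 V=46.8807[EX]; j=2 S=92.9851 intr=18.8949 cont=21.9462 V=21.9462[hold]; j=3 S=133.0203 intr=0.0000 cont=4.8837 V=4.8837[hold]; j=4 S=190.2928 intr=0.0000 cont=0.0000 V=0.0000[hold]; j=5 S=272.2243 intr=0.0000 cont=0.0000 V=0.0000[hold]; j=6 S=389.4317 intr=0.0000 cont=0.0000 V=0.0000[hold]; j=7 S=557.1034 intr=0.0000 cont=0.0000 V=0.0000[hold]
k=6: j=0 S=54.3446 intr=57.5354 cont=56.1858 V=57.5354[EX]; j=1 S=77.7430 intr=34.1370 cont=34.3229 V=34.3229[hold]; j=2 S=111.2156 intr=0.6644 cont=13.4915 V=13.4915[hold]; j=3 S=159.1000 intr=0.0000 cont=2.4829 V=2.4829[hold]; j=4 S=227.6013 intr=0.0000 cont=0.0000 V=0.0000[hold]; j=5 S=325.5960 intr=0.0000 cont=0.0000 V=0.0000[hold]; j=6 S=465.7829 intr=0.0000 cont=0.0000 V=0.0000[hold]
k=5: j=0 S=64.9993 intr=46.8807 cont=45.6550 V=46.8807[EX]; j=1 S=92.9851 intr=18.8949 cont=23.8978 V=23.8978[hold]; j=2 S=133.0203 intr=0.0000 cont=8.0457 V=8.0457[hold]; j=3 S=190.2928 intr=0.0000 cont=1.2623 V=1.2623[hold]; j=4 S=272.2243 intr=0.0000 cont=0.0000 V=0.0000[hold]; j=5 S=389.4317 intr=0.0000 cont=0.0000 V=0.0000[hold]
k=4: j=0 S=77.7430 intr=34.1370 cont=35.2556 V=35.2556[hold]; j=1 S=111.2156 intr=0.6644 cont=15.9949 V=15.9949[hold]; j=2 S=159.1000 intr=0.0000 cont=4.6937 V=4.6937[hold]; j=3 S=227.6013 intr=0.0000 cont=0.6417 V=0.6417[hold]; j=4 S=325.5960 intr=0.0000 cont=0.0000 V=0.0000[hold]
k=3: j=0 S=92.9851 intr=18.8949 cont=25.5684 V=25.5684[hold]; j=1 S=133.0203 intr=0.0000 cont=10.3750 V=10.3750[hold]; j=2 S=190.2928 intr=0.0000 cont=2.6930 V=2.6930[hold]; j=3 S=272.2243 intr=0.0000 cont=0.3263 V=0.3263[hold]
k=2: j=0 S=111.2156 intr=0.6644 cont=17.9575 V=17.9575[hold]; j=1 S=159.1000 intr=0.0000 cont=6.5617 V=6.5617[hold]; j=2 S=227.6013 intr=0.0000 cont=1.5250 V=1.5250[hold]
k=1: j=0 S=133.0203 intr=0.0000 cont=12.2656 V=12.2656[hold]; j=1 S=190.2928 intr=0.0000 cont=4.0648 V=4.0648[hold]
k=0: j=0 S=159.1000 intr=0.0000 cont=8.1785 V=8.1785[hold]

price = 8.1785
tree:
8.1785
12.2656 4.0648
17.9575 6.5617 1.5250
25.5684 10.3750 2.6930 0.3263
35.2556 15.9949 4.6937 0.6417 0.0000
46.8807 23.8978 8.0457 1.2623 0.0000 0.0000
57.5354 34.3229 13.4915 2.4829 0.0000 0.0000 0.0000
66.4435 46.8807 21.9462 4.8837 0.0000 0.0000 0.0000 0.0000
73.8915 57.5354 34.1370 9.6061 0.0000 0.0000 0.0000 0.0000 0.0000
80.1186 66.4435 46.8807 18.8949 0.0000 0.0000 0.0000 0.0000 0.0000 0.0000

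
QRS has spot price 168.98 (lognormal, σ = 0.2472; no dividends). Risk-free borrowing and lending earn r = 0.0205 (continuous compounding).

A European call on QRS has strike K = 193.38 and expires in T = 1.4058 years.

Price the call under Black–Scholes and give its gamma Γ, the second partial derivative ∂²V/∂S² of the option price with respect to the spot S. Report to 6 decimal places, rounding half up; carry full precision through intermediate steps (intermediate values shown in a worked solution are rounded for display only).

σ√T = 0.2472·√1.4058 = 0.293096
d₁ = (ln(S/K) + (r+σ²/2)T) / (σ√T) = (ln(168.98/193.38) + (0.0205+0.2472²/2)·1.4058) / 0.293096 = (-0.134877 + 0.071772) / 0.293096 = -0.215305
d₂ = d₁ − σ√T = -0.215305 − 0.293096 = -0.508402
e^{−rT} = 0.971592
N(d₁) = 0.414765,  N(d₂) = 0.305586
Call price V = S·N(d₁) − K·e^{−rT}·N(d₂) = 70.086924 − 57.415469 = 12.671455
φ(d₁) = (1/√(2π))·e^{−d₁²/2} = 0.389802
Γ = φ(d₁) / (S·σ·√T) = 0.007870

price = 12.671455
Γ = 0.007870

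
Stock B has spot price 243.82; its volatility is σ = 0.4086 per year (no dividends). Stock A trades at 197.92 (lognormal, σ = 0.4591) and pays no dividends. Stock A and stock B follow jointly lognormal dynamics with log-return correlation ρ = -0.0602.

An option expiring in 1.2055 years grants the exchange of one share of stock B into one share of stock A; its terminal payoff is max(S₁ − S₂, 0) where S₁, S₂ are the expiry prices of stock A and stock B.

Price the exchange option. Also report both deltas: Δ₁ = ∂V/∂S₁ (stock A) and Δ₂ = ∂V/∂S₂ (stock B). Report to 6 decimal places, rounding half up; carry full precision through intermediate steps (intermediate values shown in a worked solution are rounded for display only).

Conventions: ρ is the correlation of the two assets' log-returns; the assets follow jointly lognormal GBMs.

σ_eff = √(σ₁² + σ₂² − 2ρσ₁σ₂) = √(0.4591² + 0.4086² − 2·-0.0602·0.4591·0.4086) = 0.632702
d₁ = (ln(S₁/S₂) + (q₂ − q₁ + σ_eff²/2)T) / (σ_eff√T) = (ln(197.92/243.82) + (0.0 − 0.0 + 0.200156)·1.2055) / 0.694677 = 0.047102
d₂ = d₁ − σ_eff√T = 0.047102 − 0.694677 = -0.647575
N(d₁) = 0.518784,  N(d₂) = 0.258630
V = S₁·e^{−q₁T}·N(d₁) − S₂·e^{−q₂T}·N(d₂) = 102.677766 − 63.059155 = 39.618611
Key observation: the rate r is irrelevant here: denominating values in stock B turns the exchange into a ratio option on S₁/S₂, and discounting at r drops out.
Δ₁ = e^{−q₁T}·N(d₁) = 0.518784;  Δ₂ = −e^{−q₂T}·N(d₂) = -0.258630

exchange price = 39.618611
Δ1 = 0.518784
Δ2 = -0.258630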